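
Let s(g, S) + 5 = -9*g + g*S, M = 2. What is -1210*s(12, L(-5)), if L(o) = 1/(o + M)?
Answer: 141570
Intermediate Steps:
L(o) = 1/(2 + o) (L(o) = 1/(o + 2) = 1/(2 + o))
s(g, S) = -5 - 9*g + S*g (s(g, S) = -5 + (-9*g + g*S) = -5 + (-9*g + S*g) = -5 - 9*g + S*g)
-1210*s(12, L(-5)) = -1210*(-5 - 9*12 + 12/(2 - 5)) = -1210*(-5 - 108 + 12/(-3)) = -1210*(-5 - 108 - 1/3*12) = -1210*(-5 - 108 - 4) = -1210*(-117) = 141570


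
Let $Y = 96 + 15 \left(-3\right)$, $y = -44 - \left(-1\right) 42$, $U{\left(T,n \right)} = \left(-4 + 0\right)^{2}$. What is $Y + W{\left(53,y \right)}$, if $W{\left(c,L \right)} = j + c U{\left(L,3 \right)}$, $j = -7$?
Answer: $892$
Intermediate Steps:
$U{\left(T,n \right)} = 16$ ($U{\left(T,n \right)} = \left(-4\right)^{2} = 16$)
$y = -2$ ($y = -44 - -42 = -44 + 42 = -2$)
$Y = 51$ ($Y = 96 - 45 = 51$)
$W{\left(c,L \right)} = -7 + 16 c$ ($W{\left(c,L \right)} = -7 + c 16 = -7 + 16 c$)
$Y + W{\left(53,y \right)} = 51 + \left(-7 + 16 \cdot 53\right) = 51 + \left(-7 + 848\right) = 51 + 841 = 892$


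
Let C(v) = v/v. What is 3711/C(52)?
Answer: 3711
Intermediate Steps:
C(v) = 1
3711/C(52) = 3711/1 = 3711*1 = 3711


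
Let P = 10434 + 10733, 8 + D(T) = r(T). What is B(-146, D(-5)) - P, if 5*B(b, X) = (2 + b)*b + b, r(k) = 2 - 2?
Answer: -84957/5 ≈ -16991.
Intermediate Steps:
r(k) = 0
D(T) = -8 (D(T) = -8 + 0 = -8)
B(b, X) = b/5 + b*(2 + b)/5 (B(b, X) = ((2 + b)*b + b)/5 = (b*(2 + b) + b)/5 = (b + b*(2 + b))/5 = b/5 + b*(2 + b)/5)
P = 21167
B(-146, D(-5)) - P = (⅕)*(-146)*(3 - 146) - 1*21167 = (⅕)*(-146)*(-143) - 21167 = 20878/5 - 21167 = -84957/5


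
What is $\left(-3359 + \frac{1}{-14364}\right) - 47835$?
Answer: $- \frac{735350617}{14364} \approx -51194.0$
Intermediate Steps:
$\left(-3359 + \frac{1}{-14364}\right) - 47835 = \left(-3359 - \frac{1}{14364}\right) - 47835 = - \frac{48248677}{14364} - 47835 = - \frac{735350617}{14364}$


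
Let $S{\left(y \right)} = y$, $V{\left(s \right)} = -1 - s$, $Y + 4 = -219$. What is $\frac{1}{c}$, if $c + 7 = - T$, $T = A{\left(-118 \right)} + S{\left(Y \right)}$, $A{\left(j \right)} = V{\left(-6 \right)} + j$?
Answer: $\frac{1}{329} \approx 0.0030395$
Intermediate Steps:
$Y = -223$ ($Y = -4 - 219 = -223$)
$A{\left(j \right)} = 5 + j$ ($A{\left(j \right)} = \left(-1 - -6\right) + j = \left(-1 + 6\right) + j = 5 + j$)
$T = -336$ ($T = \left(5 - 118\right) - 223 = -113 - 223 = -336$)
$c = 329$ ($c = -7 - -336 = -7 + 336 = 329$)
$\frac{1}{c} = \frac{1}{329}$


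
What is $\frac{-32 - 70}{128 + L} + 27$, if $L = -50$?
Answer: $\frac{334}{13} \approx 25.692$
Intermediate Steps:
$\frac{-32 - 70}{128 + L} + 27 = \frac{-32 - 70}{128 - 50} + 27 = - \frac{102}{78} + 27 = \left(-102\right) \frac{1}{78} + 27 = - \frac{17}{13} + 27 = \frac{334}{13}$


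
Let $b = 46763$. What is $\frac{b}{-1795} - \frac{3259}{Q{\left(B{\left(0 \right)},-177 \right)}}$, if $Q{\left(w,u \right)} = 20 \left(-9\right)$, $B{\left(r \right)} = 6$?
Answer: $- \frac{513487}{64620} \approx -7.9463$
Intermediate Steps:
$Q{\left(w,u \right)} = -180$
$\frac{b}{-1795} - \frac{3259}{Q{\left(B{\left(0 \right)},-177 \right)}} = \frac{46763}{-1795} - \frac{3259}{-180} = 46763 \left(- \frac{1}{1795}\right) - - \frac{3259}{180} = - \frac{46763}{1795} + \frac{3259}{180} = - \frac{513487}{64620}$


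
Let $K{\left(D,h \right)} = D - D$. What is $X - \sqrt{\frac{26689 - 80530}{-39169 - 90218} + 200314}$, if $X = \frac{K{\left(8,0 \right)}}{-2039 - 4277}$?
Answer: $- \frac{\sqrt{372606976977437}}{43129} \approx -447.56$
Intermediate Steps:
$K{\left(D,h \right)} = 0$
$X = 0$ ($X = \frac{1}{-2039 - 4277} \cdot 0 = \frac{1}{-6316} \cdot 0 = \left(- \frac{1}{6316}\right) 0 = 0$)
$X - \sqrt{\frac{26689 - 80530}{-39169 - 90218} + 200314} = 0 - \sqrt{\frac{26689 - 80530}{-39169 - 90218} + 200314} = 0 - \sqrt{- \frac{53841}{-129387} + 200314} = 0 - \sqrt{\left(-53841\right) \left(- \frac{1}{129387}\right) + 200314} = 0 - \sqrt{\frac{17947}{43129} + 200314} = 0 - \sqrt{\frac{8639360453}{43129}} = 0 - \frac{\sqrt{372606976977437}}{43129} = - \frac{\sqrt{372606976977437}}{43129}$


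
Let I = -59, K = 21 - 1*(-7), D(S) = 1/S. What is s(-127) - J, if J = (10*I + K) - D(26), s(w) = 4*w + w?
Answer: -1897/26 ≈ -72.962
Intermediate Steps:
K = 28 (K = 21 + 7 = 28)
s(w) = 5*w
J = -14613/26 (J = (10*(-59) + 28) - 1/26 = (-590 + 28) - 1*1/26 = -562 - 1/26 = -14613/26 ≈ -562.04)
s(-127) - J = 5*(-127) - 1*(-14613/26) = -635 + 14613/26 = -1897/26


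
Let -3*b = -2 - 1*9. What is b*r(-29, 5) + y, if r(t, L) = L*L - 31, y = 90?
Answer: 68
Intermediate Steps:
r(t, L) = -31 + L² (r(t, L) = L² - 31 = -31 + L²)
b = 11/3 (b = -(-2 - 1*9)/3 = -(-2 - 9)/3 = -⅓*(-11) = 11/3 ≈ 3.6667)
b*r(-29, 5) + y = 11*(-31 + 5²)/3 + 90 = 11*(-31 + 25)/3 + 90 = (11/3)*(-6) + 90 = -22 + 90 = 68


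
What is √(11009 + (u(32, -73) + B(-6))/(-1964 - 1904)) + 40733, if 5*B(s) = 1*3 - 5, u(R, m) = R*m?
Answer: 40733 + 19*√2851789370/9670 ≈ 40838.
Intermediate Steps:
B(s) = -⅖ (B(s) = (1*3 - 5)/5 = (3 - 5)/5 = (⅕)*(-2) = -⅖)
√(11009 + (u(32, -73) + B(-6))/(-1964 - 1904)) + 40733 = √(11009 + (32*(-73) - ⅖)/(-1964 - 1904)) + 40733 = √(11009 + (-2336 - ⅖)/(-3868)) + 40733 = √(11009 - 11682/5*(-1/3868)) + 40733 = √(11009 + 5841/9670) + 40733 = √(106462871/9670) + 40733 = 19*√2851789370/9670 + 40733 = 40733 + 19*√2851789370/9670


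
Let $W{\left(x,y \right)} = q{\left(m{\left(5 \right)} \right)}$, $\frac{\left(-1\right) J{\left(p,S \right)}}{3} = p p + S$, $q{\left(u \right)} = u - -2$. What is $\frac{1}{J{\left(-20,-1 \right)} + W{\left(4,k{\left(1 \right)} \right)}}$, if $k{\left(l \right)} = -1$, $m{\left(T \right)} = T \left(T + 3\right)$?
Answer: $- \frac{1}{1155} \approx -0.0008658$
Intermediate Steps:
$m{\left(T \right)} = T \left(3 + T\right)$
$q{\left(u \right)} = 2 + u$ ($q{\left(u \right)} = u + 2 = 2 + u$)
$J{\left(p,S \right)} = - 3 S - 3 p^{2}$ ($J{\left(p,S \right)} = - 3 \left(p p + S\right) = - 3 \left(p^{2} + S\right) = - 3 \left(S + p^{2}\right) = - 3 S - 3 p^{2}$)
$W{\left(x,y \right)} = 42$ ($W{\left(x,y \right)} = 2 + 5 \left(3 + 5\right) = 2 + 5 \cdot 8 = 2 + 40 = 42$)
$\frac{1}{J{\left(-20,-1 \right)} + W{\left(4,k{\left(1 \right)} \right)}} = \frac{1}{\left(\left(-3\right) \left(-1\right) - 3 \left(-20\right)^{2}\right) + 42} = \frac{1}{\left(3 - 1200\right) + 42} = \frac{1}{-1197 + 42} = \frac{1}{-1155} = - \frac{1}{1155}$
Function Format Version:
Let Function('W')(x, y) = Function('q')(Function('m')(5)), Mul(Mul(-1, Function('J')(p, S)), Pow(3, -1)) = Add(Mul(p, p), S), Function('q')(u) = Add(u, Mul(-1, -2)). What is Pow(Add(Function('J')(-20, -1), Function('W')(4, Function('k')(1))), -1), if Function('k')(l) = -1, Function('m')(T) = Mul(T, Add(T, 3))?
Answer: Rational(-1, 1155) ≈ -0.00086580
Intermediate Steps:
Function('m')(T) = Mul(T, Add(3, T))
Function('q')(u) = Add(2, u) (Function('q')(u) = Add(u, 2) = Add(2, u))
Function('J')(p, S) = Add(Mul(-3, S), Mul(-3, Pow(p, 2))) (Function('J')(p, S) = Mul(-3, Add(Mul(p, p), S)) = Mul(-3, Add(Pow(p, 2), S)) = Mul(-3, Add(S, Pow(p, 2))) = Add(Mul(-3, S), Mul(-3, Pow(p, 2))))
Function('W')(x, y) = 42 (Function('W')(x, y) = Add(2, Mul(5, Add(3, 5))) = Add(2, Mul(5, 8)) = Add(2, 40) = 42)
Pow(Add(Function('J')(-20, -1), Function('W')(4, Function('k')(1))), -1) = Pow(Add(Add(Mul(-3, -1), Mul(-3, Pow(-20, 2))), 42), -1) = Pow(Add(Add(3, Mul(-3, 400)), 42), -1) = Pow(Add(Add(3, -1200), 42), -1) = Pow(Add(-1197, 42), -1) = Pow(-1155, -1) = Rational(-1, 1155)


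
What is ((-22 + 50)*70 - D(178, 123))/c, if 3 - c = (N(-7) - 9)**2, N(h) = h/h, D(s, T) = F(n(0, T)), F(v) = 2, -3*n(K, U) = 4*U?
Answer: -1958/61 ≈ -32.098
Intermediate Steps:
n(K, U) = -4*U/3
D(s, T) = 2
N(h) = 1
c = -61 (c = 3 - (1 - 9)**2 = 3 - 1*(-8)**2 = 3 - 1*64 = 3 - 64 = -61)
((-22 + 50)*70 - D(178, 123))/c = ((-22 + 50)*70 - 1*2)/(-61) = (28*70 - 2)*(-1/61) = (1960 - 2)*(-1/61) = 1958*(-1/61) = -1958/61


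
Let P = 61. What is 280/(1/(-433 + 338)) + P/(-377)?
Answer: -10028261/377 ≈ -26600.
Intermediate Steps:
280/(1/(-433 + 338)) + P/(-377) = 280/(1/(-433 + 338)) + 61/(-377) = 280/(1/(-95)) + 61*(-1/377) = 280/(-1/95) - 61/377 = 280*(-95) - 61/377 = -26600 - 61/377 = -10028261/377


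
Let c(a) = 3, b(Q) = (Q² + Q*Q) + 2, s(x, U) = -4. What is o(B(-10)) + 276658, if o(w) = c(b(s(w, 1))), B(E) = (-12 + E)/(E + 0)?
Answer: 276661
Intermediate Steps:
b(Q) = 2 + 2*Q² (b(Q) = (Q² + Q²) + 2 = 2*Q² + 2 = 2 + 2*Q²)
B(E) = (-12 + E)/E
o(w) = 3
o(B(-10)) + 276658 = 3 + 276658 = 276661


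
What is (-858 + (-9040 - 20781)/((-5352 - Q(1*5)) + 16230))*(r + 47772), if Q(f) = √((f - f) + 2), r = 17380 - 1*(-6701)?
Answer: -3659196282098841/59165441 - 2142728313*√2/118330882 ≈ -6.1847e+7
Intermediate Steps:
r = 24081 (r = 17380 + 6701 = 24081)
Q(f) = √2 (Q(f) = √(0 + 2) = √2)
(-858 + (-9040 - 20781)/((-5352 - Q(1*5)) + 16230))*(r + 47772) = (-858 + (-9040 - 20781)/((-5352 - √2) + 16230))*(24081 + 47772) = (-858 - 29821/(10878 - √2))*71853 = -61649874 - 2142728313/(10878 - √2)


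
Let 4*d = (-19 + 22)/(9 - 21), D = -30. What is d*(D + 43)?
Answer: -13/16 ≈ -0.81250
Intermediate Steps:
d = -1/16 (d = ((-19 + 22)/(9 - 21))/4 = (3/(-12))/4 = (3*(-1/12))/4 = (¼)*(-¼) = -1/16 ≈ -0.062500)
d*(D + 43) = -(-30 + 43)/16 = -1/16*13 = -13/16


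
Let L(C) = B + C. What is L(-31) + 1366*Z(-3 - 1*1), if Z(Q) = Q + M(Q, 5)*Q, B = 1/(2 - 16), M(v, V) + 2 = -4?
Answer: 382045/14 ≈ 27289.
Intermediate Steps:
M(v, V) = -6 (M(v, V) = -2 - 4 = -6)
B = -1/14 (B = 1/(-14) = -1/14 ≈ -0.071429)
Z(Q) = -5*Q (Z(Q) = Q - 6*Q = -5*Q)
L(C) = -1/14 + C
L(-31) + 1366*Z(-3 - 1*1) = (-1/14 - 31) + 1366*(-5*(-3 - 1*1)) = -435/14 + 1366*(-5*(-3 - 1)) = -435/14 + 1366*(-5*(-4)) = -435/14 + 1366*20 = -435/14 + 27320 = 382045/14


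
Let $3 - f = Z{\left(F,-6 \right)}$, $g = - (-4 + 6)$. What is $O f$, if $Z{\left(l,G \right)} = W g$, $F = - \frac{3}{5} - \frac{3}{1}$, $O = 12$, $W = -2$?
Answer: $-12$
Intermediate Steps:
$g = -2$ ($g = \left(-1\right) 2 = -2$)
$F = - \frac{18}{5}$ ($F = \left(-3\right) \frac{1}{5} - 3 = - \frac{3}{5} - 3 = - \frac{18}{5} \approx -3.6$)
$Z{\left(l,G \right)} = 4$ ($Z{\left(l,G \right)} = \left(-2\right) \left(-2\right) = 4$)
$f = -1$ ($f = 3 - 4 = -1$)
$O f = 12 \left(-1\right) = -12$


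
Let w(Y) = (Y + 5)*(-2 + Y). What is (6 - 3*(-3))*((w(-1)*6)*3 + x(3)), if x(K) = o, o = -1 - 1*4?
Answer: -3315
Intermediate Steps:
w(Y) = (-2 + Y)*(5 + Y) (w(Y) = (5 + Y)*(-2 + Y) = (-2 + Y)*(5 + Y))
o = -5 (o = -1 - 4 = -5)
x(K) = -5
(6 - 3*(-3))*((w(-1)*6)*3 + x(3)) = (6 - 3*(-3))*(((-10 + (-1)**2 + 3*(-1))*6)*3 - 5) = (6 + 9)*(((-10 + 1 - 3)*6)*3 - 5) = 15*(-12*6*3 - 5) = 15*(-72*3 - 5) = 15*(-216 - 5) = 15*(-221) = -3315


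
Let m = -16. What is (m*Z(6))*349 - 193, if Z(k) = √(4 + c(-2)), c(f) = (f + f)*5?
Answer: -193 - 22336*I ≈ -193.0 - 22336.0*I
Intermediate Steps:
c(f) = 10*f (c(f) = (2*f)*5 = 10*f)
Z(k) = 4*I (Z(k) = √(4 + 10*(-2)) = √(4 - 20) = √(-16) = 4*I)
(m*Z(6))*349 - 193 = -64*I*349 - 193 = -22336*I - 193 = -193 - 22336*I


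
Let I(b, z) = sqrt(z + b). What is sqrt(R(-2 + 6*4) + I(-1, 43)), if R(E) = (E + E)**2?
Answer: sqrt(1936 + sqrt(42)) ≈ 44.074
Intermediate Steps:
I(b, z) = sqrt(b + z)
R(E) = 4*E**2 (R(E) = (2*E)**2 = 4*E**2)
sqrt(R(-2 + 6*4) + I(-1, 43)) = sqrt(4*(-2 + 6*4)**2 + sqrt(-1 + 43)) = sqrt(4*(-2 + 24)**2 + sqrt(42)) = sqrt(4*22**2 + sqrt(42)) = sqrt(4*484 + sqrt(42)) = sqrt(1936 + sqrt(42))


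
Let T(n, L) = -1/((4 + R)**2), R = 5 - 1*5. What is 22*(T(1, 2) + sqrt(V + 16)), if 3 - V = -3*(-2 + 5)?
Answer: -11/8 + 44*sqrt(7) ≈ 115.04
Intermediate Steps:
R = 0 (R = 5 - 5 = 0)
V = 12 (V = 3 - (-3)*(-2 + 5) = 3 - (-3)*3 = 3 - 1*(-9) = 3 + 9 = 12)
T(n, L) = -1/16 (T(n, L) = -1/((4 + 0)**2) = -1/(4**2) = -1/16)
22*(T(1, 2) + sqrt(V + 16)) = 22*(-1/16 + sqrt(12 + 16)) = 22*(-1/16 + sqrt(28)) = 22*(-1/16 + 2*sqrt(7)) = -11/8 + 44*sqrt(7)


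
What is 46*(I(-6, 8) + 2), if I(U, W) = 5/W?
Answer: 483/4 ≈ 120.75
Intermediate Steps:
46*(I(-6, 8) + 2) = 46*(5/8 + 2) = 46*(21/8) = 483/4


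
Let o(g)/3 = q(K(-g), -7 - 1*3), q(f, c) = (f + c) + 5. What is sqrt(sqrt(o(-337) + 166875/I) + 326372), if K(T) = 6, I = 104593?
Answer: sqrt(3570410348355428 + 941337*sqrt(620654862))/104593 ≈ 571.29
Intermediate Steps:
q(f, c) = 5 + c + f (q(f, c) = (c + f) + 5 = 5 + c + f)
o(g) = 3 (o(g) = 3*(5 + (-7 - 1*3) + 6) = 3*(5 + (-7 - 3) + 6) = 3*(5 - 10 + 6) = 3*1 = 3)
sqrt(sqrt(o(-337) + 166875/I) + 326372) = sqrt(sqrt(3 + 166875/104593) + 326372) = sqrt(sqrt(480654/104593) + 326372) = sqrt(9*sqrt(620654862)/104593 + 326372) = sqrt(326372 + 9*sqrt(620654862)/104593)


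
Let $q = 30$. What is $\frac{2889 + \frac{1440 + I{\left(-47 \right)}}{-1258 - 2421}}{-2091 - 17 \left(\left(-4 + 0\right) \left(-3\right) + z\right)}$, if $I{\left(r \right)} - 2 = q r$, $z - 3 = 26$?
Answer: $- \frac{10628599}{10257052} \approx -1.0362$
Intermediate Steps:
$z = 29$ ($z = 3 + 26 = 29$)
$I{\left(r \right)} = 2 + 30 r$
$\frac{2889 + \frac{1440 + I{\left(-47 \right)}}{-1258 - 2421}}{-2091 - 17 \left(\left(-4 + 0\right) \left(-3\right) + z\right)} = \frac{2889 + \frac{1440 + \left(2 + 30 \left(-47\right)\right)}{-1258 - 2421}}{-2091 - 17 \left(\left(-4 + 0\right) \left(-3\right) + 29\right)} = \frac{2889 + \frac{1440 + \left(2 - 1410\right)}{-3679}}{-2091 - 17 \left(\left(-4\right) \left(-3\right) + 29\right)} = \frac{2889 + \left(1440 - 1408\right) \left(- \frac{1}{3679}\right)}{-2091 - 17 \left(12 + 29\right)} = \frac{2889 + 32 \left(- \frac{1}{3679}\right)}{-2091 - 697} = \frac{2889 - \frac{32}{3679}}{-2091 - 697} = \frac{10628599}{3679 \left(-2788\right)} = \frac{10628599}{3679} \left(- \frac{1}{2788}\right) = - \frac{10628599}{10257052}$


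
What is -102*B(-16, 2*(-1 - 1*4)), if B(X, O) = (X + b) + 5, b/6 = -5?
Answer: 4182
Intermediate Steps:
b = -30 (b = 6*(-5) = -30)
B(X, O) = -25 + X (B(X, O) = (X - 30) + 5 = (-30 + X) + 5 = -25 + X)
-102*B(-16, 2*(-1 - 1*4)) = -102*(-25 - 16) = -102*(-41) = 4182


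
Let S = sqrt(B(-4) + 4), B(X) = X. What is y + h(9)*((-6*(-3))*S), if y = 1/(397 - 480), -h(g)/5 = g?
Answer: -1/83 ≈ -0.012048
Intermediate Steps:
h(g) = -5*g
S = 0 (S = sqrt(-4 + 4) = sqrt(0) = 0)
y = -1/83 (y = 1/(-83) = -1/83 ≈ -0.012048)
y + h(9)*((-6*(-3))*S) = -1/83 + (-5*9)*(-6*(-3)*0) = -1/83 - 810*0 = -1/83 - 45*0 = -1/83 + 0 = -1/83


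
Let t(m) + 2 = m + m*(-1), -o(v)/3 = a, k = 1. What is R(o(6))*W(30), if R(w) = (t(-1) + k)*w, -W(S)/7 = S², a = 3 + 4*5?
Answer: -434700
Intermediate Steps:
a = 23 (a = 3 + 20 = 23)
o(v) = -69 (o(v) = -3*23 = -69)
t(m) = -2 (t(m) = -2 + (m + m*(-1)) = -2 + (m - m) = -2 + 0 = -2)
W(S) = -7*S²
R(w) = -w (R(w) = (-2 + 1)*w = -w)
R(o(6))*W(30) = (-1*(-69))*(-7*30²) = 69*(-7*900) = 69*(-6300) = -434700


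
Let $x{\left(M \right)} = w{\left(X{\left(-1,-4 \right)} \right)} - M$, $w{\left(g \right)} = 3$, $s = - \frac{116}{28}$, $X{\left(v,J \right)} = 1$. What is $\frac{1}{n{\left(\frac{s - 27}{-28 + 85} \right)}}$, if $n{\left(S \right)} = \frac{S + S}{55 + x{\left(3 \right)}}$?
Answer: $- \frac{21945}{436} \approx -50.333$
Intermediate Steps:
$s = - \frac{29}{7}$ ($s = \left(-116\right) \frac{1}{28} = - \frac{29}{7} \approx -4.1429$)
$x{\left(M \right)} = 3 - M$
$n{\left(S \right)} = \frac{2 S}{55}$ ($n{\left(S \right)} = \frac{S + S}{55 + \left(3 - 3\right)} = \frac{2 S}{55 + \left(3 - 3\right)} = \frac{2 S}{55 + 0} = \frac{2 S}{55}$)
$\frac{1}{n{\left(\frac{s - 27}{-28 + 85} \right)}} = \frac{1}{\frac{2}{55} \frac{- \frac{29}{7} - 27}{-28 + 85}} = \frac{1}{\frac{2}{55} \left(- \frac{218}{7 \cdot 57}\right)} = \frac{1}{\frac{2}{55} \left(\left(- \frac{218}{7}\right) \frac{1}{57}\right)} = \frac{1}{\frac{2}{55} \left(- \frac{218}{399}\right)} = \frac{1}{- \frac{436}{21945}} = - \frac{21945}{436}$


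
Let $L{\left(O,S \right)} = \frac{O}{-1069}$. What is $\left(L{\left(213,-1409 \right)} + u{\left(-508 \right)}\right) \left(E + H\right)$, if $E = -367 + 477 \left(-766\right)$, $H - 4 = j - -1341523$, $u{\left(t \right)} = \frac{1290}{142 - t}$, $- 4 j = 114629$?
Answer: $\frac{117496011762}{69485} \approx 1.691 \cdot 10^{6}$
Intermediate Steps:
$j = - \frac{114629}{4}$ ($j = \left(- \frac{1}{4}\right) 114629 = - \frac{114629}{4} \approx -28657.0$)
$L{\left(O,S \right)} = - \frac{O}{1069}$ ($L{\left(O,S \right)} = O \left(- \frac{1}{1069}\right) = - \frac{O}{1069}$)
$H = \frac{5251479}{4}$ ($H = 4 - - \frac{5251463}{4} = 4 + \left(- \frac{114629}{4} + 1341523\right) = 4 + \frac{5251463}{4} = \frac{5251479}{4} \approx 1.3129 \cdot 10^{6}$)
$E = -365749$ ($E = -367 - 365382 = -365749$)
$\left(L{\left(213,-1409 \right)} + u{\left(-508 \right)}\right) \left(E + H\right) = \left(\left(- \frac{1}{1069}\right) 213 - \frac{1290}{-142 - 508}\right) \left(-365749 + \frac{5251479}{4}\right) = \left(- \frac{213}{1069} - \frac{1290}{-650}\right) \frac{3788483}{4} = \left(- \frac{213}{1069} - - \frac{129}{65}\right) \frac{3788483}{4} = \left(- \frac{213}{1069} + \frac{129}{65}\right) \frac{3788483}{4} = \frac{124056}{69485} \cdot \frac{3788483}{4} = \frac{117496011762}{69485}$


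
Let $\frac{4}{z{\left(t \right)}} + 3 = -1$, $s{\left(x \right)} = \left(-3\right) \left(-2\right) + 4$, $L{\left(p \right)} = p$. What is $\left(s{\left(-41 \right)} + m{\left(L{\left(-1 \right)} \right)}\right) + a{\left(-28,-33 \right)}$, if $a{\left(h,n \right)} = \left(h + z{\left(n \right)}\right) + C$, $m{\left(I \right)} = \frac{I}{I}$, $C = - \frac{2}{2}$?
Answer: $-19$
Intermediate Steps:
$C = -1$ ($C = \left(-2\right) \frac{1}{2} = -1$)
$s{\left(x \right)} = 10$ ($s{\left(x \right)} = 6 + 4 = 10$)
$z{\left(t \right)} = -1$ ($z{\left(t \right)} = \frac{4}{-3 - 1} = \frac{4}{-4} = 4 \left(- \frac{1}{4}\right) = -1$)
$m{\left(I \right)} = 1$
$a{\left(h,n \right)} = -2 + h$ ($a{\left(h,n \right)} = \left(h - 1\right) - 1 = \left(-1 + h\right) - 1 = -2 + h$)
$\left(s{\left(-41 \right)} + m{\left(L{\left(-1 \right)} \right)}\right) + a{\left(-28,-33 \right)} = \left(10 + 1\right) - 30 = 11 - 30 = -19$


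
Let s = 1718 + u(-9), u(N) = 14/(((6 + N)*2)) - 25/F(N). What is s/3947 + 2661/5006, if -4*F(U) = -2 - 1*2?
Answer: 56899333/59276046 ≈ 0.95990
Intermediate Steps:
F(U) = 1 (F(U) = -(-2 - 1*2)/4 = -(-2 - 2)/4 = -1/4*(-4) = 1)
u(N) = -25 + 14/(12 + 2*N) (u(N) = 14/(((6 + N)*2)) - 25/1 = 14/(12 + 2*N) - 25*1 = 14/(12 + 2*N) - 25 = -25 + 14/(12 + 2*N))
s = 5072/3 (s = 1718 + (-143 - 25*(-9))/(6 - 9) = 1718 + (-143 + 225)/(-3) = 1718 - 1/3*82 = 1718 - 82/3 = 5072/3 ≈ 1690.7)
s/3947 + 2661/5006 = (5072/3)/3947 + 2661/5006 = (5072/3)*(1/3947) + 2661*(1/5006) = 5072/11841 + 2661/5006 = 56899333/59276046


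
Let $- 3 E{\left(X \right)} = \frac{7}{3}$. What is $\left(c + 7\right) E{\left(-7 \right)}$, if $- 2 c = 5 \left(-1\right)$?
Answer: $- \frac{133}{18} \approx -7.3889$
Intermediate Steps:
$c = \frac{5}{2}$ ($c = - \frac{5 \left(-1\right)}{2} = \left(- \frac{1}{2}\right) \left(-5\right) = \frac{5}{2} \approx 2.5$)
$E{\left(X \right)} = - \frac{7}{9}$ ($E{\left(X \right)} = - \frac{7 \cdot \frac{1}{3}}{3} = \left(- \frac{1}{3}\right) \frac{7}{3} = - \frac{7}{9}$)
$\left(c + 7\right) E{\left(-7 \right)} = \left(\frac{5}{2} + 7\right) \left(- \frac{7}{9}\right) = \frac{19}{2} \left(- \frac{7}{9}\right) = - \frac{133}{18}$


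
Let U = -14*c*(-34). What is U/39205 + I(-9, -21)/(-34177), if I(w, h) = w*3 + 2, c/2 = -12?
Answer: -389457923/1339909285 ≈ -0.29066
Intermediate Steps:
c = -24 (c = 2*(-12) = -24)
I(w, h) = 2 + 3*w (I(w, h) = 3*w + 2 = 2 + 3*w)
U = -11424 (U = -14*(-24)*(-34) = 336*(-34) = -11424)
U/39205 + I(-9, -21)/(-34177) = -11424/39205 + (2 + 3*(-9))/(-34177) = -11424*1/39205 + (2 - 27)*(-1/34177) = -11424/39205 - 25*(-1/34177) = -11424/39205 + 25/34177 = -389457923/1339909285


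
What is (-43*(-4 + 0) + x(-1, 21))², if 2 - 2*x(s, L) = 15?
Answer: 109561/4 ≈ 27390.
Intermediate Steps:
x(s, L) = -13/2 (x(s, L) = 1 - ½*15 = 1 - 15/2 = -13/2)
(-43*(-4 + 0) + x(-1, 21))² = (-43*(-4 + 0) - 13/2)² = (-43*(-4) - 13/2)² = (172 - 13/2)² = (331/2)² = 109561/4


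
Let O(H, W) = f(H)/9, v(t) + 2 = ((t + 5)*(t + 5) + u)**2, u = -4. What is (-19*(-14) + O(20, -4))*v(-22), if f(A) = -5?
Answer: 194041747/9 ≈ 2.1560e+7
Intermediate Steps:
v(t) = -2 + (-4 + (5 + t)**2)**2 (v(t) = -2 + ((t + 5)*(t + 5) - 4)**2 = -2 + ((5 + t)*(5 + t) - 4)**2 = -2 + ((5 + t)**2 - 4)**2 = -2 + (-4 + (5 + t)**2)**2)
O(H, W) = -5/9
(-19*(-14) + O(20, -4))*v(-22) = (-19*(-14) - 5/9)*(-2 + (-4 + (5 - 22)**2)**2) = (266 - 5/9)*(-2 + (-4 + (-17)**2)**2) = 2389*(-2 + (-4 + 289)**2)/9 = 2389*(-2 + 285**2)/9 = 2389*(-2 + 81225)/9 = (2389/9)*81223 = 194041747/9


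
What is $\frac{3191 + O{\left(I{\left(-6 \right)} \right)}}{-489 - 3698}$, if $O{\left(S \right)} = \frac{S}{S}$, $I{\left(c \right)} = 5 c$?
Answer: $- \frac{3192}{4187} \approx -0.76236$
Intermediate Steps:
$O{\left(S \right)} = 1$
$\frac{3191 + O{\left(I{\left(-6 \right)} \right)}}{-489 - 3698} = \frac{3191 + 1}{-489 - 3698} = \frac{3192}{-4187} = 3192 \left(- \frac{1}{4187}\right) = - \frac{3192}{4187}$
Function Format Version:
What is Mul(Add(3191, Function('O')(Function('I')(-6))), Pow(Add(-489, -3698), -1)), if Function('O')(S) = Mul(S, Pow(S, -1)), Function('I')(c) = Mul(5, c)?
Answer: Rational(-3192, 4187) ≈ -0.76236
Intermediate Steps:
Function('O')(S) = 1
Mul(Add(3191, Function('O')(Function('I')(-6))), Pow(Add(-489, -3698), -1)) = Mul(Add(3191, 1), Pow(Add(-489, -3698), -1)) = Mul(3192, Pow(-4187, -1)) = Mul(3192, Rational(-1, 4187)) = Rational(-3192, 4187)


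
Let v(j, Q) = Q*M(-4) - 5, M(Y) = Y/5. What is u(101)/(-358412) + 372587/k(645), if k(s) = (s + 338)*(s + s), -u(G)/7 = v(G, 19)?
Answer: 66680173373/227245752420 ≈ 0.29343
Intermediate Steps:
M(Y) = Y/5 (M(Y) = Y*(⅕) = Y/5)
v(j, Q) = -5 - 4*Q/5 (v(j, Q) = Q*((⅕)*(-4)) - 5 = Q*(-⅘) - 5 = -4*Q/5 - 5 = -5 - 4*Q/5)
u(G) = 707/5 (u(G) = -7*(-5 - ⅘*19) = -7*(-5 - 76/5) = -7*(-101/5) = 707/5)
k(s) = 2*s*(338 + s) (k(s) = (338 + s)*(2*s) = 2*s*(338 + s))
u(101)/(-358412) + 372587/k(645) = (707/5)/(-358412) + 372587/((2*645*(338 + 645))) = (707/5)*(-1/358412) + 372587/((2*645*983)) = -707/1792060 + 372587/1268070 = 66680173373/227245752420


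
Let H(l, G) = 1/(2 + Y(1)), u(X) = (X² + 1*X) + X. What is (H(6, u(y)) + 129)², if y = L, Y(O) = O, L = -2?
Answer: 150544/9 ≈ 16727.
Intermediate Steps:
y = -2
u(X) = X² + 2*X (u(X) = (X² + X) + X = (X + X²) + X = X² + 2*X)
H(l, G) = ⅓ (H(l, G) = 1/(2 + 1) = 1/3 = ⅓)
(H(6, u(y)) + 129)² = (⅓ + 129)² = (388/3)² = 150544/9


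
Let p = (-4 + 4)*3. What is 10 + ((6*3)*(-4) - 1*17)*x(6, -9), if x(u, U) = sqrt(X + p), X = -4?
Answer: 10 - 178*I ≈ 10.0 - 178.0*I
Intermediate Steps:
p = 0 (p = 0*3 = 0)
x(u, U) = 2*I (x(u, U) = sqrt(-4 + 0) = sqrt(-4) = 2*I)
10 + ((6*3)*(-4) - 1*17)*x(6, -9) = 10 + ((6*3)*(-4) - 1*17)*(2*I) = 10 + (18*(-4) - 17)*(2*I) = 10 + (-72 - 17)*(2*I) = 10 - 178*I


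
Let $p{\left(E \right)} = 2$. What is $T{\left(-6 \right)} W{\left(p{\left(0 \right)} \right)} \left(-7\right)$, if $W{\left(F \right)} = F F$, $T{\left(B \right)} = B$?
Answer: $168$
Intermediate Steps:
$W{\left(F \right)} = F^{2}$
$T{\left(-6 \right)} W{\left(p{\left(0 \right)} \right)} \left(-7\right) = - 6 \cdot 2^{2} \left(-7\right) = \left(-6\right) 4 \left(-7\right) = \left(-24\right) \left(-7\right) = 168$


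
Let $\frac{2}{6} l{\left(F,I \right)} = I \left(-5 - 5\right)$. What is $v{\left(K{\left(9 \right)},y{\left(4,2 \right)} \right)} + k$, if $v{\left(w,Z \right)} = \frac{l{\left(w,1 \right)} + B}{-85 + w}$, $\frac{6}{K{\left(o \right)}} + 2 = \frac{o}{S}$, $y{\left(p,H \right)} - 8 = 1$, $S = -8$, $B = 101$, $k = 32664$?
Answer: $\frac{70977097}{2173} \approx 32663.0$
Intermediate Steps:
$y{\left(p,H \right)} = 9$ ($y{\left(p,H \right)} = 8 + 1 = 9$)
$l{\left(F,I \right)} = - 30 I$ ($l{\left(F,I \right)} = 3 I \left(-5 - 5\right) = 3 I \left(-10\right) = 3 \left(- 10 I\right) = - 30 I$)
$K{\left(o \right)} = \frac{6}{-2 - \frac{o}{8}}$ ($K{\left(o \right)} = \frac{6}{-2 + \frac{o}{-8}} = \frac{6}{-2 + o \left(- \frac{1}{8}\right)} = \frac{6}{-2 - \frac{o}{8}}$)
$v{\left(w,Z \right)} = \frac{71}{-85 + w}$ ($v{\left(w,Z \right)} = \frac{\left(-30\right) 1 + 101}{-85 + w} = \frac{-30 + 101}{-85 + w} = \frac{71}{-85 + w}$)
$v{\left(K{\left(9 \right)},y{\left(4,2 \right)} \right)} + k = \frac{71}{-85 - \frac{48}{16 + 9}} + 32664 = \frac{71}{-85 - \frac{48}{25}} + 32664 = \frac{71}{- \frac{2173}{25}} + 32664 = 71 \left(- \frac{25}{2173}\right) + 32664 = - \frac{1775}{2173} + 32664 = \frac{70977097}{2173}$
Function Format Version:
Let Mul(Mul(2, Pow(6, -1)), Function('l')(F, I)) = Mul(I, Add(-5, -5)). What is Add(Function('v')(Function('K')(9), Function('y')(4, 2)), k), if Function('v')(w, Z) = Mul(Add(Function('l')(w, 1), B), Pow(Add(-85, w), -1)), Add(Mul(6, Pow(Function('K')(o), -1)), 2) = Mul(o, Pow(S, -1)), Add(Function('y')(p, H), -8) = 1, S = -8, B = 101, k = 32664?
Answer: Rational(70977097, 2173) ≈ 32663.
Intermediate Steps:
Function('y')(p, H) = 9 (Function('y')(p, H) = Add(8, 1) = 9)
Function('l')(F, I) = Mul(-30, I) (Function('l')(F, I) = Mul(3, Mul(I, Add(-5, -5))) = Mul(3, Mul(I, -10)) = Mul(3, Mul(-10, I)) = Mul(-30, I))
Function('K')(o) = Mul(6, Pow(Add(-2, Mul(Rational(-1, 8), o)), -1)) (Function('K')(o) = Mul(6, Pow(Add(-2, Mul(o, Pow(-8, -1))), -1)) = Mul(6, Pow(Add(-2, Mul(o, Rational(-1, 8))), -1)) = Mul(6, Pow(Add(-2, Mul(Rational(-1, 8), o)), -1)))
Function('v')(w, Z) = Mul(71, Pow(Add(-85, w), -1)) (Function('v')(w, Z) = Mul(Add(Mul(-30, 1), 101), Pow(Add(-85, w), -1)) = Mul(Add(-30, 101), Pow(Add(-85, w), -1)) = Mul(71, Pow(Add(-85, w), -1)))
Add(Function('v')(Function('K')(9), Function('y')(4, 2)), k) = Add(Mul(71, Pow(Add(-85, Mul(-48, Pow(Add(16, 9), -1))), -1)), 32664) = Add(Mul(71, Pow(Add(-85, Mul(-48, Pow(25, -1))), -1)), 32664) = Add(Mul(71, Pow(Add(-85, Mul(-48, Rational(1, 25))), -1)), 32664) = Add(Mul(71, Pow(Add(-85, Rational(-48, 25)), -1)), 32664) = Add(Mul(71, Pow(Rational(-2173, 25), -1)), 32664) = Add(Mul(71, Rational(-25, 2173)), 32664) = Add(Rational(-1775, 2173), 32664) = Rational(70977097, 2173)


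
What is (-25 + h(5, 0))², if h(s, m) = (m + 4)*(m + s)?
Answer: 25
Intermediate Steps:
h(s, m) = (4 + m)*(m + s)
(-25 + h(5, 0))² = (-25 + (0² + 4*0 + 4*5 + 0*5))² = (-25 + (0 + 0 + 20 + 0))² = (-25 + 20)² = (-5)² = 25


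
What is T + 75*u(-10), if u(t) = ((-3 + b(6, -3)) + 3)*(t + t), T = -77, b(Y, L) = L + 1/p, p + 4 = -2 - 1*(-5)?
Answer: 5923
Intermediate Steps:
p = -1 (p = -4 + (-2 - 1*(-5)) = -4 + (-2 + 5) = -4 + 3 = -1)
b(Y, L) = -1 + L (b(Y, L) = L + 1/(-1) = L - 1 = -1 + L)
u(t) = -8*t (u(t) = ((-3 + (-1 - 3)) + 3)*(t + t) = ((-3 - 4) + 3)*(2*t) = (-7 + 3)*(2*t) = -8*t)
T + 75*u(-10) = -77 + 75*(-8*(-10)) = -77 + 75*80 = -77 + 6000 = 5923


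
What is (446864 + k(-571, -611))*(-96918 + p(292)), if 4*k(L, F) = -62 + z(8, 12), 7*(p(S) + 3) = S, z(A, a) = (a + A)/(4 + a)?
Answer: -4848524103055/112 ≈ -4.3290e+10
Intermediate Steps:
z(A, a) = (A + a)/(4 + a)
p(S) = -3 + S/7
k(L, F) = -243/16 (k(L, F) = (-62 + (8 + 12)/(4 + 12))/4 = (-62 + 20/16)/4 = (-62 + (1/16)*20)/4 = (-62 + 5/4)/4 = (¼)*(-243/4) = -243/16)
(446864 + k(-571, -611))*(-96918 + p(292)) = (446864 - 243/16)*(-96918 + (-3 + (⅐)*292)) = 7149581*(-96918 + (-3 + 292/7))/16 = 7149581*(-96918 + 271/7)/16 = (7149581/16)*(-678155/7) = -4848524103055/112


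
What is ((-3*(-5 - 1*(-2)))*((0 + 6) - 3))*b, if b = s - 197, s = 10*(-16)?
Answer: -9639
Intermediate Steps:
s = -160
b = -357 (b = -160 - 197 = -357)
((-3*(-5 - 1*(-2)))*((0 + 6) - 3))*b = ((-3*(-5 - 1*(-2)))*((0 + 6) - 3))*(-357) = ((-3*(-5 + 2))*(6 - 3))*(-357) = (-3*(-3)*3)*(-357) = (9*3)*(-357) = 27*(-357) = -9639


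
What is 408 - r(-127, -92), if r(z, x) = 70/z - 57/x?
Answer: 4766273/11684 ≈ 407.93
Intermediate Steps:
r(z, x) = -57/x + 70/z
408 - r(-127, -92) = 408 - (-57/(-92) + 70/(-127)) = 408 - (-57*(-1/92) + 70*(-1/127)) = 408 - (57/92 - 70/127) = 408 - 1*799/11684 = 408 - 799/11684 = 4766273/11684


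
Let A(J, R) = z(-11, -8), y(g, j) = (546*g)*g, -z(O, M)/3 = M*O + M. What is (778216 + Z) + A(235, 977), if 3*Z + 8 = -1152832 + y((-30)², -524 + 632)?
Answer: 147813696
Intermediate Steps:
z(O, M) = -3*M - 3*M*O (z(O, M) = -3*(M*O + M) = -3*(M + M*O) = -3*M - 3*M*O)
y(g, j) = 546*g²
Z = 147035720 (Z = -8/3 + (-1152832 + 546*((-30)²)²)/3 = -8/3 + (-1152832 + 546*900²)/3 = -8/3 + (-1152832 + 546*810000)/3 = -8/3 + (-1152832 + 442260000)/3 = -8/3 + (⅓)*441107168 = -8/3 + 441107168/3 = 147035720)
A(J, R) = -240 (A(J, R) = -3*(-8)*(1 - 11) = -3*(-8)*(-10) = -240)
(778216 + Z) + A(235, 977) = (778216 + 147035720) - 240 = 147813936 - 240 = 147813696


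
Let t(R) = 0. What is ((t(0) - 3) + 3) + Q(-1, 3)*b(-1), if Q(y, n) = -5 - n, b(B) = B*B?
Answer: -8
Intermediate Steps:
b(B) = B²
((t(0) - 3) + 3) + Q(-1, 3)*b(-1) = ((0 - 3) + 3) + (-5 - 1*3)*(-1)² = (-3 + 3) + (-5 - 3)*1 = 0 - 8*1 = 0 - 8 = -8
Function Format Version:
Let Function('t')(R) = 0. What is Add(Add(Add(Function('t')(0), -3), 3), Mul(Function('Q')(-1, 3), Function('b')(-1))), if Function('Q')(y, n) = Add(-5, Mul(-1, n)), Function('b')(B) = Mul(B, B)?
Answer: -8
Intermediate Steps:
Function('b')(B) = Pow(B, 2)
Add(Add(Add(Function('t')(0), -3), 3), Mul(Function('Q')(-1, 3), Function('b')(-1))) = Add(Add(Add(0, -3), 3), Mul(Add(-5, Mul(-1, 3)), Pow(-1, 2))) = Add(Add(-3, 3), Mul(Add(-5, -3), 1)) = Add(0, Mul(-8, 1)) = Add(0, -8) = -8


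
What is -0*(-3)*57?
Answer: 0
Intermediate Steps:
-0*(-3)*57 = -82*0*57 = 0*57 = 0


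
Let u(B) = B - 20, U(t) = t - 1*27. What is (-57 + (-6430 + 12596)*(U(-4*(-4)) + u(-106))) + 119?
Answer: -844680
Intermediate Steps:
U(t) = -27 + t (U(t) = t - 27 = -27 + t)
u(B) = -20 + B
(-57 + (-6430 + 12596)*(U(-4*(-4)) + u(-106))) + 119 = (-57 + (-6430 + 12596)*((-27 - 4*(-4)) + (-20 - 106))) + 119 = (-57 + 6166*((-27 + 16) - 126)) + 119 = (-57 + 6166*(-11 - 126)) + 119 = (-57 + 6166*(-137)) + 119 = (-57 - 844742) + 119 = -844799 + 119 = -844680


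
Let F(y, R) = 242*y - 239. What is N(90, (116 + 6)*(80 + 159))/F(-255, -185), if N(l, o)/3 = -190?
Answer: 570/61949 ≈ 0.0092011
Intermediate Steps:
N(l, o) = -570 (N(l, o) = 3*(-190) = -570)
F(y, R) = -239 + 242*y
N(90, (116 + 6)*(80 + 159))/F(-255, -185) = -570/(-239 + 242*(-255)) = -570/(-239 - 61710) = -570/(-61949) = -570*(-1/61949) = 570/61949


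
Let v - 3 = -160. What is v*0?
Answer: 0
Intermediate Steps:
v = -157 (v = 3 - 160 = -157)
v*0 = -157*0 = 0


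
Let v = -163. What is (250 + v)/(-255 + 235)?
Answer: -87/20 ≈ -4.3500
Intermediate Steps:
(250 + v)/(-255 + 235) = (250 - 163)/(-255 + 235) = 87/(-20) = 87*(-1/20) = -87/20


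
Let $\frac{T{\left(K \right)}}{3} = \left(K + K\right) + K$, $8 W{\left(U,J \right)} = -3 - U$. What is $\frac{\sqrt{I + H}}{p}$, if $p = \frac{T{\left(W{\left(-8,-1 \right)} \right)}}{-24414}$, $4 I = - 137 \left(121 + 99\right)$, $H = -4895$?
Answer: $- \frac{65104 i \sqrt{12430}}{15} \approx - 4.839 \cdot 10^{5} i$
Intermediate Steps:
$W{\left(U,J \right)} = - \frac{3}{8} - \frac{U}{8}$ ($W{\left(U,J \right)} = \frac{-3 - U}{8} = - \frac{3}{8} - \frac{U}{8}$)
$T{\left(K \right)} = 9 K$ ($T{\left(K \right)} = 3 \left(\left(K + K\right) + K\right) = 3 \left(2 K + K\right) = 3 \cdot 3 K = 9 K$)
$I = -7535$ ($I = \frac{\left(-137\right) \left(121 + 99\right)}{4} = \frac{\left(-137\right) 220}{4} = \frac{1}{4} \left(-30140\right) = -7535$)
$p = - \frac{15}{65104}$ ($p = \frac{9 \left(- \frac{3}{8} - -1\right)}{-24414} = 9 \left(- \frac{3}{8} + 1\right) \left(- \frac{1}{24414}\right) = 9 \cdot \frac{5}{8} \left(- \frac{1}{24414}\right) = \frac{45}{8} \left(- \frac{1}{24414}\right) = - \frac{15}{65104} \approx -0.0002304$)
$\frac{\sqrt{I + H}}{p} = \frac{\sqrt{-7535 - 4895}}{- \frac{15}{65104}} = \sqrt{-12430} \left(- \frac{65104}{15}\right) = i \sqrt{12430} \left(- \frac{65104}{15}\right) = - \frac{65104 i \sqrt{12430}}{15}$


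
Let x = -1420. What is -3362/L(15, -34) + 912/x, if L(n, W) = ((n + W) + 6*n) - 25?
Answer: -601999/8165 ≈ -73.729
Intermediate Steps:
L(n, W) = -25 + W + 7*n (L(n, W) = ((W + n) + 6*n) - 25 = (W + 7*n) - 25 = -25 + W + 7*n)
-3362/L(15, -34) + 912/x = -3362/(-25 - 34 + 7*15) + 912/(-1420) = -3362/(-25 - 34 + 105) + 912*(-1/1420) = -3362/46 - 228/355 = -3362*1/46 - 228/355 = -1681/23 - 228/355 = -601999/8165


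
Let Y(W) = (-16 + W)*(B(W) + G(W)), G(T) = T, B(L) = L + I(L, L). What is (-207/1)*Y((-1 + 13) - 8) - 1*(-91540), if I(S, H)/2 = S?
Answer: 131284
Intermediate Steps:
I(S, H) = 2*S
B(L) = 3*L (B(L) = L + 2*L = 3*L)
Y(W) = 4*W*(-16 + W) (Y(W) = (-16 + W)*(3*W + W) = (-16 + W)*(4*W) = 4*W*(-16 + W))
(-207/1)*Y((-1 + 13) - 8) - 1*(-91540) = (-207/1)*(4*((-1 + 13) - 8)*(-16 + ((-1 + 13) - 8))) - 1*(-91540) = (-207)*(4*(12 - 8)*(-16 + (12 - 8))) + 91540 = (-69*3)*(4*4*(-16 + 4)) + 91540 = -828*4*(-12) + 91540 = -207*(-192) + 91540 = 39744 + 91540 = 131284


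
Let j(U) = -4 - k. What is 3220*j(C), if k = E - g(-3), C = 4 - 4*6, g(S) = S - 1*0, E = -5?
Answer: -6440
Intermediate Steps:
g(S) = S (g(S) = S + 0 = S)
C = -20 (C = 4 - 24 = -20)
k = -2 (k = -5 - 1*(-3) = -5 + 3 = -2)
j(U) = -2 (j(U) = -4 - 1*(-2) = -4 + 2 = -2)
3220*j(C) = 3220*(-2) = -6440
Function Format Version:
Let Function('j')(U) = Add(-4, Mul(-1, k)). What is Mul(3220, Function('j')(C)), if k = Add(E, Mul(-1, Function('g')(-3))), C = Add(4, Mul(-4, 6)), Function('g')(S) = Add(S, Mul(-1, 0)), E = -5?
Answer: -6440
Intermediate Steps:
Function('g')(S) = S (Function('g')(S) = Add(S, 0) = S)
C = -20 (C = Add(4, -24) = -20)
k = -2 (k = Add(-5, Mul(-1, -3)) = Add(-5, 3) = -2)
Function('j')(U) = -2 (Function('j')(U) = Add(-4, Mul(-1, -2)) = Add(-4, 2) = -2)
Mul(3220, Function('j')(C)) = Mul(3220, -2) = -6440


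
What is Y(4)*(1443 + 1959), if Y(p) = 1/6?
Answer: 567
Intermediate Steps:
Y(p) = 1/6
Y(4)*(1443 + 1959) = (1443 + 1959)/6 = (1/6)*3402 = 567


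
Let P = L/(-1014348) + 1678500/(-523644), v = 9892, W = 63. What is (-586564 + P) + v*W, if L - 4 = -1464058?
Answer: 270228003142855/7377183946 ≈ 36630.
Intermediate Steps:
L = -1464054 (L = 4 - 1464058 = -1464054)
P = -12999167017/7377183946 (P = -1464054/(-1014348) + 1678500/(-523644) = -1464054*(-1/1014348) + 1678500*(-1/523644) = 244009/169058 - 139875/43637 = -12999167017/7377183946 ≈ -1.7621)
(-586564 + P) + v*W = (-586564 - 12999167017/7377183946) + 9892*63 = -4327203523268561/7377183946 + 623196 = 270228003142855/7377183946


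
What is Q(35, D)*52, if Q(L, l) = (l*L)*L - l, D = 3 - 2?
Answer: 63648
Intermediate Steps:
D = 1
Q(L, l) = -l + l*L² (Q(L, l) = (L*l)*L - l = l*L² - l = -l + l*L²)
Q(35, D)*52 = (1*(-1 + 35²))*52 = (1*(-1 + 1225))*52 = (1*1224)*52 = 1224*52 = 63648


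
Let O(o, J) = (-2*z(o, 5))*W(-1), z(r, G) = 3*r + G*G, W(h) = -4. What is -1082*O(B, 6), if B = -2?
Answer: -164464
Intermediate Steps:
z(r, G) = G² + 3*r (z(r, G) = 3*r + G² = G² + 3*r)
O(o, J) = 200 + 24*o (O(o, J) = -2*(5² + 3*o)*(-4) = -2*(25 + 3*o)*(-4) = (-50 - 6*o)*(-4) = 200 + 24*o)
-1082*O(B, 6) = -1082*(200 + 24*(-2)) = -1082*(200 - 48) = -1082*152 = -164464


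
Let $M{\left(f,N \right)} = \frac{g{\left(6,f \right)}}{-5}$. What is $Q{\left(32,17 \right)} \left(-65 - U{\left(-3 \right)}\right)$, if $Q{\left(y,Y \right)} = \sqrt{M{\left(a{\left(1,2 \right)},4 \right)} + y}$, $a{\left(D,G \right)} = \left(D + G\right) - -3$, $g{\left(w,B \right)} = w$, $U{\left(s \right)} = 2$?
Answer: $- \frac{67 \sqrt{770}}{5} \approx -371.83$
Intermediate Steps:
$a{\left(D,G \right)} = 3 + D + G$ ($a{\left(D,G \right)} = \left(D + G\right) + 3 = 3 + D + G$)
$M{\left(f,N \right)} = - \frac{6}{5}$ ($M{\left(f,N \right)} = \frac{6}{-5} = 6 \left(- \frac{1}{5}\right) = - \frac{6}{5}$)
$Q{\left(y,Y \right)} = \sqrt{- \frac{6}{5} + y}$
$Q{\left(32,17 \right)} \left(-65 - U{\left(-3 \right)}\right) = \frac{\sqrt{-30 + 25 \cdot 32}}{5} \left(-65 - 2\right) = \frac{\sqrt{-30 + 800}}{5} \left(-65 - 2\right) = \frac{\sqrt{770}}{5} \left(-67\right) = - \frac{67 \sqrt{770}}{5}$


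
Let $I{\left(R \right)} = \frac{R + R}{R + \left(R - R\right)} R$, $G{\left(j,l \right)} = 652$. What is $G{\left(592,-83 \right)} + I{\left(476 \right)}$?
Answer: $1604$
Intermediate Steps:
$I{\left(R \right)} = 2 R$ ($I{\left(R \right)} = \frac{2 R}{R + 0} R = \frac{2 R}{R} R = 2 R$)
$G{\left(592,-83 \right)} + I{\left(476 \right)} = 652 + 2 \cdot 476 = 652 + 952 = 1604$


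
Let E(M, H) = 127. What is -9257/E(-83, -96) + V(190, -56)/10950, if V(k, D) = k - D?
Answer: -16888818/231775 ≈ -72.867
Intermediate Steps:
-9257/E(-83, -96) + V(190, -56)/10950 = -9257/127 + (190 - 1*(-56))/10950 = -9257*1/127 + (190 + 56)*(1/10950) = -9257/127 + 246*(1/10950) = -9257/127 + 41/1825 = -16888818/231775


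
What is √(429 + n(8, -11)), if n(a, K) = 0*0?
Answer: √429 ≈ 20.712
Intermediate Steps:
n(a, K) = 0
√(429 + n(8, -11)) = √(429 + 0) = √429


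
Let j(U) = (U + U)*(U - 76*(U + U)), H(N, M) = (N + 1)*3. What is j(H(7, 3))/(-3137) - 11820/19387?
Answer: 3335328084/60817019 ≈ 54.842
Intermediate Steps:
H(N, M) = 3 + 3*N (H(N, M) = (1 + N)*3 = 3 + 3*N)
j(U) = -302*U**2 (j(U) = (2*U)*(U - 152*U) = (2*U)*(-151*U) = -302*U**2)
j(H(7, 3))/(-3137) - 11820/19387 = -302*(3 + 3*7)**2/(-3137) - 11820/19387 = -302*(3 + 21)**2*(-1/3137) - 11820*1/19387 = -302*24**2*(-1/3137) - 11820/19387 = -302*576*(-1/3137) - 11820/19387 = -173952*(-1/3137) - 11820/19387 = 173952/3137 - 11820/19387 = 3335328084/60817019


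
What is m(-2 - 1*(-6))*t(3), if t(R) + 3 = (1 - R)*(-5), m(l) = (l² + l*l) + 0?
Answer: 224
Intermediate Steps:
m(l) = 2*l² (m(l) = (l² + l²) + 0 = 2*l² + 0 = 2*l²)
t(R) = -8 + 5*R (t(R) = -3 + (1 - R)*(-5) = -3 + (-5 + 5*R) = -8 + 5*R)
m(-2 - 1*(-6))*t(3) = (2*(-2 - 1*(-6))²)*(-8 + 5*3) = (2*(-2 + 6)²)*(-8 + 15) = (2*4²)*7 = (2*16)*7 = 32*7 = 224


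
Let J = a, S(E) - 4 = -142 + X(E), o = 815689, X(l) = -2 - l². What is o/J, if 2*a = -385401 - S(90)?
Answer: -1631378/377161 ≈ -4.3254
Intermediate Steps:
S(E) = -140 - E² (S(E) = 4 + (-142 + (-2 - E²)) = 4 + (-144 - E²) = -140 - E²)
a = -377161/2 (a = (-385401 - (-140 - 1*90²))/2 = (-385401 - (-140 - 1*8100))/2 = (-385401 - (-140 - 8100))/2 = (-385401 - 1*(-8240))/2 = (-385401 + 8240)/2 = (½)*(-377161) = -377161/2 ≈ -1.8858e+5)
J = -377161/2 ≈ -1.8858e+5
o/J = 815689/(-377161/2) = 815689*(-2/377161) = -1631378/377161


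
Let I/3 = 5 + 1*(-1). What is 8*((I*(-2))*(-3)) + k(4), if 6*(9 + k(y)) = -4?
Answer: 1699/3 ≈ 566.33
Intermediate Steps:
k(y) = -29/3 (k(y) = -9 + (⅙)*(-4) = -9 - ⅔ = -29/3)
I = 12 (I = 3*(5 + 1*(-1)) = 3*(5 - 1) = 3*4 = 12)
8*((I*(-2))*(-3)) + k(4) = 8*((12*(-2))*(-3)) - 29/3 = 8*(-24*(-3)) - 29/3 = 8*72 - 29/3 = 576 - 29/3 = 1699/3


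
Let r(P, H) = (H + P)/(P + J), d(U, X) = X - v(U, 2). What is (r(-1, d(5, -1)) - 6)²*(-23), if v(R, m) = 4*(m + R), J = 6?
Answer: -3312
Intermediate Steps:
v(R, m) = 4*R + 4*m (v(R, m) = 4*(R + m) = 4*R + 4*m)
d(U, X) = -8 + X - 4*U (d(U, X) = X - (4*U + 4*2) = X - (4*U + 8) = X - (8 + 4*U) = X + (-8 - 4*U) = -8 + X - 4*U)
r(P, H) = (H + P)/(6 + P) (r(P, H) = (H + P)/(P + 6) = (H + P)/(6 + P))
(r(-1, d(5, -1)) - 6)²*(-23) = (((-8 - 1 - 4*5) - 1)/(6 - 1) - 6)²*(-23) = (((-8 - 1 - 20) - 1)/5 - 6)²*(-23) = ((-29 - 1)/5 - 6)²*(-23) = ((⅕)*(-30) - 6)²*(-23) = (-6 - 6)²*(-23) = (-12)²*(-23) = 144*(-23) = -3312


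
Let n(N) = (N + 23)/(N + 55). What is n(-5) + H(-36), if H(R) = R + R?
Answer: -1791/25 ≈ -71.640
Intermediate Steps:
H(R) = 2*R
n(N) = (23 + N)/(55 + N)
n(-5) + H(-36) = (23 - 5)/(55 - 5) + 2*(-36) = 18/50 - 72 = (1/50)*18 - 72 = 9/25 - 72 = -1791/25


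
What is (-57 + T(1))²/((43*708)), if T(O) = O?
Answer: 784/7611 ≈ 0.10301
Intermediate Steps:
(-57 + T(1))²/((43*708)) = (-57 + 1)²/((43*708)) = (-56)²/30444 = 3136*(1/30444) = 784/7611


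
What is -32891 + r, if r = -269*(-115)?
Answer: -1956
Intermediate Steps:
r = 30935
-32891 + r = -32891 + 30935 = -1956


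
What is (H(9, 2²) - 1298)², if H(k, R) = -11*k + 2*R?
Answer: 1929321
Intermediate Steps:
(H(9, 2²) - 1298)² = ((-11*9 + 2*2²) - 1298)² = ((-99 + 2*4) - 1298)² = ((-99 + 8) - 1298)² = (-91 - 1298)² = (-1389)² = 1929321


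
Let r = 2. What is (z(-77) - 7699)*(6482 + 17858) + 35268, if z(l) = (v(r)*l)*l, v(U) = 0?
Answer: -187358392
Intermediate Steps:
z(l) = 0 (z(l) = (0*l)*l = 0*l = 0)
(z(-77) - 7699)*(6482 + 17858) + 35268 = (0 - 7699)*(6482 + 17858) + 35268 = -7699*24340 + 35268 = -187393660 + 35268 = -187358392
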